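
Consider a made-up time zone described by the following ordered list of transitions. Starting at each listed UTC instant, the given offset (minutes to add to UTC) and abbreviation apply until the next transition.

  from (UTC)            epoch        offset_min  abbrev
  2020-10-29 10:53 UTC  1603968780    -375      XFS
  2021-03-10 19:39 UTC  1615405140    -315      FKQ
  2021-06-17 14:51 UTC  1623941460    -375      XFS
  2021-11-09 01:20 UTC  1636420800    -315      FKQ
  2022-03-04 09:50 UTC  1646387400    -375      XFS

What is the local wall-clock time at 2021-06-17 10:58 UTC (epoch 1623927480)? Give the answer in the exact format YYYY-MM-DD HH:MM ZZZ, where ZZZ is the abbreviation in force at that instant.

Query: 2021-06-17 10:58 UTC
Rule 2/5 (FKQ, -05:15): 2021-03-10 19:39 UTC ≤ query < 2021-06-17 14:51 UTC
10·60 + 58 - 315 = 343 min
343 = 0·1440 + 343; 343 = 5·60 + 43 → 05:43, same day
→ 2021-06-17 05:43 FKQ

2021-06-17 05:43 FKQ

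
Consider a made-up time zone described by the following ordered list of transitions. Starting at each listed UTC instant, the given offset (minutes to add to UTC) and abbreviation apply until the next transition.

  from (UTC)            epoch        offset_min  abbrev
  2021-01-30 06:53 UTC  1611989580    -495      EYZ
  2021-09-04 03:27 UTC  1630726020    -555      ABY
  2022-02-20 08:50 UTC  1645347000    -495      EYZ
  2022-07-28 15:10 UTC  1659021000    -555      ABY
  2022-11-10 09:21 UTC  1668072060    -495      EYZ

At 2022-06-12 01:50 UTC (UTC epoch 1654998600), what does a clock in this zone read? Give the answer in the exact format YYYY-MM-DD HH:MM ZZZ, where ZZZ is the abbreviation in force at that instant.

2022-06-11 17:35 EYZ

Query: 2022-06-12 01:50 UTC
Rule 3/5 (EYZ, -08:15): 2022-02-20 08:50 UTC ≤ query < 2022-07-28 15:10 UTC
1·60 + 50 - 495 = -385 min
-385 = -1·1440 + 1055; 1055 = 17·60 + 35 → 17:35, 2022-06-12 - 1 day = 2022-06-11
→ 2022-06-11 17:35 EYZ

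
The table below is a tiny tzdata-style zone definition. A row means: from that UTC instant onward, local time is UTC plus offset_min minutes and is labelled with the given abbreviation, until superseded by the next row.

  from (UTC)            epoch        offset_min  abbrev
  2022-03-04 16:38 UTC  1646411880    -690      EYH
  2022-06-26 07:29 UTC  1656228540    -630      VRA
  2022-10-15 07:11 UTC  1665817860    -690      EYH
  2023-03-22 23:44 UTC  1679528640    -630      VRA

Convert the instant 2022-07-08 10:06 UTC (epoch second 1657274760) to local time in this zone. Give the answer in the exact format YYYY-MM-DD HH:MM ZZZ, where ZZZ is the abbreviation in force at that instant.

Query: 2022-07-08 10:06 UTC
Rule 2/4 (VRA, -10:30): 2022-06-26 07:29 UTC ≤ query < 2022-10-15 07:11 UTC
10·60 + 6 - 630 = -24 min
-24 = -1·1440 + 1416; 1416 = 23·60 + 36 → 23:36, 2022-07-08 - 1 day = 2022-07-07
→ 2022-07-07 23:36 VRA

2022-07-07 23:36 VRA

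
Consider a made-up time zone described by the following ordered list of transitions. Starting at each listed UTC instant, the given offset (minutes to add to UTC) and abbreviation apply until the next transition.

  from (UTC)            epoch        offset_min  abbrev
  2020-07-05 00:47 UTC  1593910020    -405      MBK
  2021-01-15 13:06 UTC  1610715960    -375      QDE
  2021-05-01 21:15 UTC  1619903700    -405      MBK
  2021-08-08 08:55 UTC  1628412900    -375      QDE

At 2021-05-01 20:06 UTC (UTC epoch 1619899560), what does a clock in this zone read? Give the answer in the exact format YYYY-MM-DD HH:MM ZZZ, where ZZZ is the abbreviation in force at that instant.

Query: 2021-05-01 20:06 UTC
Rule 2/4 (QDE, -06:15): 2021-01-15 13:06 UTC ≤ query < 2021-05-01 21:15 UTC
20·60 + 6 - 375 = 831 min
831 = 0·1440 + 831; 831 = 13·60 + 51 → 13:51, same day
→ 2021-05-01 13:51 QDE

2021-05-01 13:51 QDE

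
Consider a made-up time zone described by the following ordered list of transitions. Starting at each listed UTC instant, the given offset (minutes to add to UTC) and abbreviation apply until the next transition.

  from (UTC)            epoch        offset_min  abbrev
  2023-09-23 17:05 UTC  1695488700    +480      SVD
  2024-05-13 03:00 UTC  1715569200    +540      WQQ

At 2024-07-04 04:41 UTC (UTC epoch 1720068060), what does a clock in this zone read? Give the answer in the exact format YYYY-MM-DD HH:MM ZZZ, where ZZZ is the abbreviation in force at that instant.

Query: 2024-07-04 04:41 UTC
Rule 2/2 (WQQ, +09:00): 2024-05-13 03:00 UTC ≤ query < +∞
4·60 + 41 + 540 = 821 min
821 = 0·1440 + 821; 821 = 13·60 + 41 → 13:41, same day
→ 2024-07-04 13:41 WQQ

2024-07-04 13:41 WQQ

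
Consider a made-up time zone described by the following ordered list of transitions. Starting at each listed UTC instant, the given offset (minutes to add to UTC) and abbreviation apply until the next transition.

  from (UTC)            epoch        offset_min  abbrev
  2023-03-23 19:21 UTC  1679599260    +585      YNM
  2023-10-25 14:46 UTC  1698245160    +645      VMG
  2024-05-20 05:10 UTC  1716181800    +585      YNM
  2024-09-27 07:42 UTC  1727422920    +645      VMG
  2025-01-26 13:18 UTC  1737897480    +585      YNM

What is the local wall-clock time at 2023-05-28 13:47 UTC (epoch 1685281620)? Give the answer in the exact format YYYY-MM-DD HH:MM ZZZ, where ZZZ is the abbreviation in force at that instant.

2023-05-28 23:32 YNM

Query: 2023-05-28 13:47 UTC
Rule 1/5 (YNM, +09:45): 2023-03-23 19:21 UTC ≤ query < 2023-10-25 14:46 UTC
13·60 + 47 + 585 = 1412 min
1412 = 0·1440 + 1412; 1412 = 23·60 + 32 → 23:32, same day
→ 2023-05-28 23:32 YNM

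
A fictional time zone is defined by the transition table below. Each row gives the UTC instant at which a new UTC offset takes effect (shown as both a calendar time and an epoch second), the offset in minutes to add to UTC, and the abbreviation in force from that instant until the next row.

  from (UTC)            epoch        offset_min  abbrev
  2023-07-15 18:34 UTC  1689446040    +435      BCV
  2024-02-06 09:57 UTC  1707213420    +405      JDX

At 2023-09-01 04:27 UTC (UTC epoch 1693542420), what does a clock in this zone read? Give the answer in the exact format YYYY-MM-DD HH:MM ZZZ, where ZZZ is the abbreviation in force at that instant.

2023-09-01 11:42 BCV

Query: 2023-09-01 04:27 UTC
Rule 1/2 (BCV, +07:15): 2023-07-15 18:34 UTC ≤ query < 2024-02-06 09:57 UTC
4·60 + 27 + 435 = 702 min
702 = 0·1440 + 702; 702 = 11·60 + 42 → 11:42, same day
→ 2023-09-01 11:42 BCV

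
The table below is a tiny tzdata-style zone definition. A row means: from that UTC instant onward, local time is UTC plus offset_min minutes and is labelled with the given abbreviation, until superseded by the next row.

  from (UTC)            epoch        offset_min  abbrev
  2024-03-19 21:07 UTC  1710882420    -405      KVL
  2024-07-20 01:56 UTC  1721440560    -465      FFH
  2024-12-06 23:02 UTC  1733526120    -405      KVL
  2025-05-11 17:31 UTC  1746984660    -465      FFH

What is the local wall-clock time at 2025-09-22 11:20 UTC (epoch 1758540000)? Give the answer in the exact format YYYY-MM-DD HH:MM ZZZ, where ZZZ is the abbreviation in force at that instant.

Query: 2025-09-22 11:20 UTC
Rule 4/4 (FFH, -07:45): 2025-05-11 17:31 UTC ≤ query < +∞
11·60 + 20 - 465 = 215 min
215 = 0·1440 + 215; 215 = 3·60 + 35 → 03:35, same day
→ 2025-09-22 03:35 FFH

2025-09-22 03:35 FFH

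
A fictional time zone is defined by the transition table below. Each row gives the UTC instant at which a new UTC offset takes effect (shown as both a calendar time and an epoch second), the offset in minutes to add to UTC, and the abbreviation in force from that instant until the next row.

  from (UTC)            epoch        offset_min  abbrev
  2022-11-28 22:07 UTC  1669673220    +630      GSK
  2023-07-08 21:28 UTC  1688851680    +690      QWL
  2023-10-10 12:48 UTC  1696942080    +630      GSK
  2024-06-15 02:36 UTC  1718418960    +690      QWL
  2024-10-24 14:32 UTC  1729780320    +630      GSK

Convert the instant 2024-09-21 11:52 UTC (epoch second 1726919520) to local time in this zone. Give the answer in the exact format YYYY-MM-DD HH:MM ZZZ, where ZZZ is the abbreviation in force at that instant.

2024-09-21 23:22 QWL

Query: 2024-09-21 11:52 UTC
Rule 4/5 (QWL, +11:30): 2024-06-15 02:36 UTC ≤ query < 2024-10-24 14:32 UTC
11·60 + 52 + 690 = 1402 min
1402 = 0·1440 + 1402; 1402 = 23·60 + 22 → 23:22, same day
→ 2024-09-21 23:22 QWL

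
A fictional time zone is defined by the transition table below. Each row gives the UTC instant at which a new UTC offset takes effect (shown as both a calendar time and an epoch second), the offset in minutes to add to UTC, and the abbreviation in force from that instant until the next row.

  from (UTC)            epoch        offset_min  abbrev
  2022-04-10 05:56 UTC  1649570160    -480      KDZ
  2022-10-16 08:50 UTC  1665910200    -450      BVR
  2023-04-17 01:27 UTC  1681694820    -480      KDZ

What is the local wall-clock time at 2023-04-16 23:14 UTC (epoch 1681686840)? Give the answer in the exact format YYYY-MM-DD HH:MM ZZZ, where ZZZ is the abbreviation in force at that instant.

2023-04-16 15:44 BVR

Query: 2023-04-16 23:14 UTC
Rule 2/3 (BVR, -07:30): 2022-10-16 08:50 UTC ≤ query < 2023-04-17 01:27 UTC
23·60 + 14 - 450 = 944 min
944 = 0·1440 + 944; 944 = 15·60 + 44 → 15:44, same day
→ 2023-04-16 15:44 BVR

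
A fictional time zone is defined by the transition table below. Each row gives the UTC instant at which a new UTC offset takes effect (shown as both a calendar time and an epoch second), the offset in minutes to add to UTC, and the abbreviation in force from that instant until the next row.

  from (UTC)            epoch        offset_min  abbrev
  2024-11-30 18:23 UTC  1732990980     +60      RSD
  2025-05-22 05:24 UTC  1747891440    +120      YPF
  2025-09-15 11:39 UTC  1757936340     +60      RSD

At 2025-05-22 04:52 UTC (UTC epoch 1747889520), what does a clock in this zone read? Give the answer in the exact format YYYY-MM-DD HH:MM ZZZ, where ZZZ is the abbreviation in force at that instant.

2025-05-22 05:52 RSD

Query: 2025-05-22 04:52 UTC
Rule 1/3 (RSD, +01:00): 2024-11-30 18:23 UTC ≤ query < 2025-05-22 05:24 UTC
4·60 + 52 + 60 = 352 min
352 = 0·1440 + 352; 352 = 5·60 + 52 → 05:52, same day
→ 2025-05-22 05:52 RSD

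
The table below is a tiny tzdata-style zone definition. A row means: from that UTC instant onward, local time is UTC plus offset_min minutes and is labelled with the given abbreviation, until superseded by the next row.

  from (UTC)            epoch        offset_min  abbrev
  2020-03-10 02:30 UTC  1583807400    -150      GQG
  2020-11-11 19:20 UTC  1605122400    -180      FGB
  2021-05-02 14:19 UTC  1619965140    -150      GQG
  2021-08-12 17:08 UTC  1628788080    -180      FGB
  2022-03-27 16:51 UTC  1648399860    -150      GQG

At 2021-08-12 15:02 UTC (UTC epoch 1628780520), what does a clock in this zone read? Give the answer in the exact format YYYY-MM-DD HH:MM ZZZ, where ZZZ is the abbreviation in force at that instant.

2021-08-12 12:32 GQG

Query: 2021-08-12 15:02 UTC
Rule 3/5 (GQG, -02:30): 2021-05-02 14:19 UTC ≤ query < 2021-08-12 17:08 UTC
15·60 + 2 - 150 = 752 min
752 = 0·1440 + 752; 752 = 12·60 + 32 → 12:32, same day
→ 2021-08-12 12:32 GQG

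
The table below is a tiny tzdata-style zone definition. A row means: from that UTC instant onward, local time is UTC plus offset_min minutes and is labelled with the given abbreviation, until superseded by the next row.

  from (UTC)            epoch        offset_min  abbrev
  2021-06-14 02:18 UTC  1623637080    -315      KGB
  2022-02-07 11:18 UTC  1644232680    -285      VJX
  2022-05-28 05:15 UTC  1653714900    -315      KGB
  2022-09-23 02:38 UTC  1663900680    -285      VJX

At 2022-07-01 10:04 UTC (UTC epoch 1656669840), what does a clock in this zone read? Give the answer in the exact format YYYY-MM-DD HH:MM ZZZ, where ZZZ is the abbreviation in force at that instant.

2022-07-01 04:49 KGB

Query: 2022-07-01 10:04 UTC
Rule 3/4 (KGB, -05:15): 2022-05-28 05:15 UTC ≤ query < 2022-09-23 02:38 UTC
10·60 + 4 - 315 = 289 min
289 = 0·1440 + 289; 289 = 4·60 + 49 → 04:49, same day
→ 2022-07-01 04:49 KGB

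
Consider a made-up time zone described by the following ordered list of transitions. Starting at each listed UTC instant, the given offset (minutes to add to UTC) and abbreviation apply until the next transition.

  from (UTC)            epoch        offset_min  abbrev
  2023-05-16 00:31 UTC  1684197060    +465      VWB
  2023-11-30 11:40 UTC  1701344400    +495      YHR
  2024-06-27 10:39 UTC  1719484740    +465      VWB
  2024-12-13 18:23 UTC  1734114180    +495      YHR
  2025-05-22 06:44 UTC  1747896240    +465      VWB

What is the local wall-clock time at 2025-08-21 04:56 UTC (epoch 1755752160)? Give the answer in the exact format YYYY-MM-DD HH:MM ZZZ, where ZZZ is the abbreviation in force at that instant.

Query: 2025-08-21 04:56 UTC
Rule 5/5 (VWB, +07:45): 2025-05-22 06:44 UTC ≤ query < +∞
4·60 + 56 + 465 = 761 min
761 = 0·1440 + 761; 761 = 12·60 + 41 → 12:41, same day
→ 2025-08-21 12:41 VWB

2025-08-21 12:41 VWB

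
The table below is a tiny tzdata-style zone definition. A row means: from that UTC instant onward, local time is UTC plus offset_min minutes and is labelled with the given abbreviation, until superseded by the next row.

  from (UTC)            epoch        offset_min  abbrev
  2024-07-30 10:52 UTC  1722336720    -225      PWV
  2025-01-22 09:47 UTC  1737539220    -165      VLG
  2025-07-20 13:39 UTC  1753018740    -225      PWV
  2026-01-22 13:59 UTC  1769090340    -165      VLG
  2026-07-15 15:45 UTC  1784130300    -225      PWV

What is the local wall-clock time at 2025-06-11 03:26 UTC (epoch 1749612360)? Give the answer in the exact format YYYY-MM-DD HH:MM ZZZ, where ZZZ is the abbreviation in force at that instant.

2025-06-11 00:41 VLG

Query: 2025-06-11 03:26 UTC
Rule 2/5 (VLG, -02:45): 2025-01-22 09:47 UTC ≤ query < 2025-07-20 13:39 UTC
3·60 + 26 - 165 = 41 min
41 = 0·1440 + 41; 41 = 0·60 + 41 → 00:41, same day
→ 2025-06-11 00:41 VLG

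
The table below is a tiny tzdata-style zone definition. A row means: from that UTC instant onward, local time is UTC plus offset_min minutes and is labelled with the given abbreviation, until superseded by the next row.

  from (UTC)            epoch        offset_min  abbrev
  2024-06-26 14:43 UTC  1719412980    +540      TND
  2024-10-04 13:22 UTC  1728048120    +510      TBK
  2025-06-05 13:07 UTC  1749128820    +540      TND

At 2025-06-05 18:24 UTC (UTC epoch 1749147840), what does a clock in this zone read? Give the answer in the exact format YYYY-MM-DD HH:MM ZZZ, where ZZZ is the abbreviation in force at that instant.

2025-06-06 03:24 TND

Query: 2025-06-05 18:24 UTC
Rule 3/3 (TND, +09:00): 2025-06-05 13:07 UTC ≤ query < +∞
18·60 + 24 + 540 = 1644 min
1644 = 1·1440 + 204; 204 = 3·60 + 24 → 03:24, 2025-06-05 + 1 day = 2025-06-06
→ 2025-06-06 03:24 TND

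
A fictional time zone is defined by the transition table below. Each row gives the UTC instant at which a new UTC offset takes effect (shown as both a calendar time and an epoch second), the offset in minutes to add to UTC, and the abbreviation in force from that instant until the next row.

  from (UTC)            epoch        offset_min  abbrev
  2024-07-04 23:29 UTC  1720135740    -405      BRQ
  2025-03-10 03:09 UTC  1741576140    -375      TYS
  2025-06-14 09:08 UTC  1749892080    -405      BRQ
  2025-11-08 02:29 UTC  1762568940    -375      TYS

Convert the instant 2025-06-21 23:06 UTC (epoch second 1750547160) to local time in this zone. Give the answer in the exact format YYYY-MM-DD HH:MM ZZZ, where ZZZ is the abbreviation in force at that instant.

2025-06-21 16:21 BRQ

Query: 2025-06-21 23:06 UTC
Rule 3/4 (BRQ, -06:45): 2025-06-14 09:08 UTC ≤ query < 2025-11-08 02:29 UTC
23·60 + 6 - 405 = 981 min
981 = 0·1440 + 981; 981 = 16·60 + 21 → 16:21, same day
→ 2025-06-21 16:21 BRQ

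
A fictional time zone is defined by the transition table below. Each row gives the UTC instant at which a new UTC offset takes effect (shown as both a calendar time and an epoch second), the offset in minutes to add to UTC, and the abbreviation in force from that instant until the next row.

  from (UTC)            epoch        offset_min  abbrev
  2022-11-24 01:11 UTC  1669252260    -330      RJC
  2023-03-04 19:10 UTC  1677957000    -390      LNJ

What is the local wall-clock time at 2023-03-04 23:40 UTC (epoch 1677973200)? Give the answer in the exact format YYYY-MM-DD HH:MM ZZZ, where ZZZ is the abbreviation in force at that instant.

Query: 2023-03-04 23:40 UTC
Rule 2/2 (LNJ, -06:30): 2023-03-04 19:10 UTC ≤ query < +∞
23·60 + 40 - 390 = 1030 min
1030 = 0·1440 + 1030; 1030 = 17·60 + 10 → 17:10, same day
→ 2023-03-04 17:10 LNJ

2023-03-04 17:10 LNJ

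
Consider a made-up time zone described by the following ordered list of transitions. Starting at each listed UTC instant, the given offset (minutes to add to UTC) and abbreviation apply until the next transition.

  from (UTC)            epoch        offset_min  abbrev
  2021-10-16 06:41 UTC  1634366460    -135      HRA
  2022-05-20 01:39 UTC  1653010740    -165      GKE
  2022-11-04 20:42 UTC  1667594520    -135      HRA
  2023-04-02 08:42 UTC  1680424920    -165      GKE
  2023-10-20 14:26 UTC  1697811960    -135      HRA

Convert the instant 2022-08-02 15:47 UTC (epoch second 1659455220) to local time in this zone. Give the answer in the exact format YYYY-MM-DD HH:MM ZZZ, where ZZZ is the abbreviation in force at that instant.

Query: 2022-08-02 15:47 UTC
Rule 2/5 (GKE, -02:45): 2022-05-20 01:39 UTC ≤ query < 2022-11-04 20:42 UTC
15·60 + 47 - 165 = 782 min
782 = 0·1440 + 782; 782 = 13·60 + 2 → 13:02, same day
→ 2022-08-02 13:02 GKE

2022-08-02 13:02 GKE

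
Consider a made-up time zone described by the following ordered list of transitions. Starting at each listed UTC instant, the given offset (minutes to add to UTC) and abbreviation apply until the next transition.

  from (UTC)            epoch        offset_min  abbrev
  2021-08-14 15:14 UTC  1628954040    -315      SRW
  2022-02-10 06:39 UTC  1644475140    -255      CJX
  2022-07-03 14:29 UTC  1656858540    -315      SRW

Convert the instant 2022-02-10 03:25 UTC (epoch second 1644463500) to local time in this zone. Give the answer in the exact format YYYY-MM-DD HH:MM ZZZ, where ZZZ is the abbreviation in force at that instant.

2022-02-09 22:10 SRW

Query: 2022-02-10 03:25 UTC
Rule 1/3 (SRW, -05:15): 2021-08-14 15:14 UTC ≤ query < 2022-02-10 06:39 UTC
3·60 + 25 - 315 = -110 min
-110 = -1·1440 + 1330; 1330 = 22·60 + 10 → 22:10, 2022-02-10 - 1 day = 2022-02-09
→ 2022-02-09 22:10 SRW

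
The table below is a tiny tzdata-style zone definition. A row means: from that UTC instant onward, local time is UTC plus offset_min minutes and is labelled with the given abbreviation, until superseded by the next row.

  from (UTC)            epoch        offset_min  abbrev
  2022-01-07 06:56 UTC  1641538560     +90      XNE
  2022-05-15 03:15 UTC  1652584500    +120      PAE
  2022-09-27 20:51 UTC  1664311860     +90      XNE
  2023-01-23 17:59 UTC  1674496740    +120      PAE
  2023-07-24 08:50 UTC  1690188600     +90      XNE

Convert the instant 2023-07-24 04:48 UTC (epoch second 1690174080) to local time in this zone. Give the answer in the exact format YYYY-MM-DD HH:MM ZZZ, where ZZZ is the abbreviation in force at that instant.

2023-07-24 06:48 PAE

Query: 2023-07-24 04:48 UTC
Rule 4/5 (PAE, +02:00): 2023-01-23 17:59 UTC ≤ query < 2023-07-24 08:50 UTC
4·60 + 48 + 120 = 408 min
408 = 0·1440 + 408; 408 = 6·60 + 48 → 06:48, same day
→ 2023-07-24 06:48 PAE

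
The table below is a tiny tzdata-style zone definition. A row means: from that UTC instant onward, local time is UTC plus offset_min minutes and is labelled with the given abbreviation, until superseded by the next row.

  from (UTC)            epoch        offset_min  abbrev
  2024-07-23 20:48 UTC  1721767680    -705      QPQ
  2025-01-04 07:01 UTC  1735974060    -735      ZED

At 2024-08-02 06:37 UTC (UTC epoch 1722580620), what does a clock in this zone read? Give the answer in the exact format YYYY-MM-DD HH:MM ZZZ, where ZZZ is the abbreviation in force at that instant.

2024-08-01 18:52 QPQ

Query: 2024-08-02 06:37 UTC
Rule 1/2 (QPQ, -11:45): 2024-07-23 20:48 UTC ≤ query < 2025-01-04 07:01 UTC
6·60 + 37 - 705 = -308 min
-308 = -1·1440 + 1132; 1132 = 18·60 + 52 → 18:52, 2024-08-02 - 1 day = 2024-08-01
→ 2024-08-01 18:52 QPQ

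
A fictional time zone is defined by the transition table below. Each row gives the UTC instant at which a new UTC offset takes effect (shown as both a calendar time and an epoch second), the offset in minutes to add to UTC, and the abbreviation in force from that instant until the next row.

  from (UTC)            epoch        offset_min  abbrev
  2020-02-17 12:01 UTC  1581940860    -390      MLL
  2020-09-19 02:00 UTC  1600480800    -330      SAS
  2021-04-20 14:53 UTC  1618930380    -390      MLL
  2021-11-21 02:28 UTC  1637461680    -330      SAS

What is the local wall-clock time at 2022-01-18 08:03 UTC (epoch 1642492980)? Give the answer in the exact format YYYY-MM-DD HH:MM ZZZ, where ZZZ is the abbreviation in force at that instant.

2022-01-18 02:33 SAS

Query: 2022-01-18 08:03 UTC
Rule 4/4 (SAS, -05:30): 2021-11-21 02:28 UTC ≤ query < +∞
8·60 + 3 - 330 = 153 min
153 = 0·1440 + 153; 153 = 2·60 + 33 → 02:33, same day
→ 2022-01-18 02:33 SAS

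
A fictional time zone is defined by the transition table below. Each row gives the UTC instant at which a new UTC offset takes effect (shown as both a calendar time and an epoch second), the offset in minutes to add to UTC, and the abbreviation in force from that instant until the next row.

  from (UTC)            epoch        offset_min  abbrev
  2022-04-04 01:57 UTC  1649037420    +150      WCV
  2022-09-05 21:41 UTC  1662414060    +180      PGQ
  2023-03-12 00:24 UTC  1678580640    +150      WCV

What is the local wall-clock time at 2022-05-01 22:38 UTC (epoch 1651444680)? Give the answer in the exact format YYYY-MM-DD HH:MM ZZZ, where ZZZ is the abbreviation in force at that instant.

2022-05-02 01:08 WCV

Query: 2022-05-01 22:38 UTC
Rule 1/3 (WCV, +02:30): 2022-04-04 01:57 UTC ≤ query < 2022-09-05 21:41 UTC
22·60 + 38 + 150 = 1508 min
1508 = 1·1440 + 68; 68 = 1·60 + 8 → 01:08, 2022-05-01 + 1 day = 2022-05-02
→ 2022-05-02 01:08 WCV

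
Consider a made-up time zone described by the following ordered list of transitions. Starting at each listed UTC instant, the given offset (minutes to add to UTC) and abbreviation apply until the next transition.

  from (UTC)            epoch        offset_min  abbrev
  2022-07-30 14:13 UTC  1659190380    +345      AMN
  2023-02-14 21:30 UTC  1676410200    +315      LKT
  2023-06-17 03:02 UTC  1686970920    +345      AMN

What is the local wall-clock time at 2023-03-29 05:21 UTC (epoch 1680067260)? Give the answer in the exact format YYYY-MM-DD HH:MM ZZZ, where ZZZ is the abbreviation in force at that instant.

Query: 2023-03-29 05:21 UTC
Rule 2/3 (LKT, +05:15): 2023-02-14 21:30 UTC ≤ query < 2023-06-17 03:02 UTC
5·60 + 21 + 315 = 636 min
636 = 0·1440 + 636; 636 = 10·60 + 36 → 10:36, same day
→ 2023-03-29 10:36 LKT

2023-03-29 10:36 LKT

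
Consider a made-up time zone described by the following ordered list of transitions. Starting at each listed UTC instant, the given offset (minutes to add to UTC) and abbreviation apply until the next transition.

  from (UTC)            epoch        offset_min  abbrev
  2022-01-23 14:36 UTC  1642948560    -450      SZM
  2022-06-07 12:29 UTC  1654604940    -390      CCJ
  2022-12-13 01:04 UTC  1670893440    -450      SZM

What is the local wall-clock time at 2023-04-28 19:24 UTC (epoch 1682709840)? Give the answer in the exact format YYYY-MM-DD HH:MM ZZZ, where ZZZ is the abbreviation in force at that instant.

2023-04-28 11:54 SZM

Query: 2023-04-28 19:24 UTC
Rule 3/3 (SZM, -07:30): 2022-12-13 01:04 UTC ≤ query < +∞
19·60 + 24 - 450 = 714 min
714 = 0·1440 + 714; 714 = 11·60 + 54 → 11:54, same day
→ 2023-04-28 11:54 SZM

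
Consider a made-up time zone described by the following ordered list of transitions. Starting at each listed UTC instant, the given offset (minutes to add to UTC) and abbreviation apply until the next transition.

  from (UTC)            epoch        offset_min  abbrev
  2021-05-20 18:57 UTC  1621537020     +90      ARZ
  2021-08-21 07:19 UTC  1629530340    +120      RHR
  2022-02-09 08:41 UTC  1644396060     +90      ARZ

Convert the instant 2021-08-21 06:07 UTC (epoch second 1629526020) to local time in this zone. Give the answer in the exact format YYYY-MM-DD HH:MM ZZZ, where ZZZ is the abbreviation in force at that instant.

2021-08-21 07:37 ARZ

Query: 2021-08-21 06:07 UTC
Rule 1/3 (ARZ, +01:30): 2021-05-20 18:57 UTC ≤ query < 2021-08-21 07:19 UTC
6·60 + 7 + 90 = 457 min
457 = 0·1440 + 457; 457 = 7·60 + 37 → 07:37, same day
→ 2021-08-21 07:37 ARZ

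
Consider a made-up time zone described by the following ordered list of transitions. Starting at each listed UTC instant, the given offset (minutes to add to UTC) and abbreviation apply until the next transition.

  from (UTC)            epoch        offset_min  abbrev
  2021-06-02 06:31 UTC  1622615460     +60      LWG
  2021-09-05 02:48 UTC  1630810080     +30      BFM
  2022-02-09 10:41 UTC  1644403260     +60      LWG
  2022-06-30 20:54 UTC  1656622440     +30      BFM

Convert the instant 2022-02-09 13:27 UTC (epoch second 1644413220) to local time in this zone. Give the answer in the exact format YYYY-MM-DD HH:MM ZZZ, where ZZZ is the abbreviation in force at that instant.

Query: 2022-02-09 13:27 UTC
Rule 3/4 (LWG, +01:00): 2022-02-09 10:41 UTC ≤ query < 2022-06-30 20:54 UTC
13·60 + 27 + 60 = 867 min
867 = 0·1440 + 867; 867 = 14·60 + 27 → 14:27, same day
→ 2022-02-09 14:27 LWG

2022-02-09 14:27 LWG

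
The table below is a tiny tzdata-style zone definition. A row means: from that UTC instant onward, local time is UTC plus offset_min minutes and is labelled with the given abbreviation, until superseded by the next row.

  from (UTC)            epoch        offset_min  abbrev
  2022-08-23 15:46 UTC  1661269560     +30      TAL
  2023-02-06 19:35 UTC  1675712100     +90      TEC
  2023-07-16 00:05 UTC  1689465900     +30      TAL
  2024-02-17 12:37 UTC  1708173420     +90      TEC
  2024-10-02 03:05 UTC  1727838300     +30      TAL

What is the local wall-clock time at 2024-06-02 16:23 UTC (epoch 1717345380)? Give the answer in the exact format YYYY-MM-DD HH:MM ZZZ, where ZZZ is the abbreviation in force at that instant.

2024-06-02 17:53 TEC

Query: 2024-06-02 16:23 UTC
Rule 4/5 (TEC, +01:30): 2024-02-17 12:37 UTC ≤ query < 2024-10-02 03:05 UTC
16·60 + 23 + 90 = 1073 min
1073 = 0·1440 + 1073; 1073 = 17·60 + 53 → 17:53, same day
→ 2024-06-02 17:53 TEC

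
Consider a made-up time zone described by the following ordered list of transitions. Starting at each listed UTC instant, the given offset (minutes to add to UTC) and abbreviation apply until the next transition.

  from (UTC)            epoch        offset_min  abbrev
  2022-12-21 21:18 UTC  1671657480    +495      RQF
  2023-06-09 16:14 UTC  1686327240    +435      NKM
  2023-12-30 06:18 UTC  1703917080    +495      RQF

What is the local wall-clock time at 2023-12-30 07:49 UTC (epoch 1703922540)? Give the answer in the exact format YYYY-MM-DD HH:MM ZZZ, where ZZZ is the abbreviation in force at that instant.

Query: 2023-12-30 07:49 UTC
Rule 3/3 (RQF, +08:15): 2023-12-30 06:18 UTC ≤ query < +∞
7·60 + 49 + 495 = 964 min
964 = 0·1440 + 964; 964 = 16·60 + 4 → 16:04, same day
→ 2023-12-30 16:04 RQF

2023-12-30 16:04 RQF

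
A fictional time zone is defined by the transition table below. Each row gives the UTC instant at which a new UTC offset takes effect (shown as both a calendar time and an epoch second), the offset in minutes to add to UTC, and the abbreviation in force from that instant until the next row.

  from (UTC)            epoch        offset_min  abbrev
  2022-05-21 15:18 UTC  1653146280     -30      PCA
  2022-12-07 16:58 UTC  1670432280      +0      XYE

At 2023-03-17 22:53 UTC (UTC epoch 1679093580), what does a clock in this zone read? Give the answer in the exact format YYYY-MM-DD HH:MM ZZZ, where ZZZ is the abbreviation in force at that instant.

2023-03-17 22:53 XYE

Query: 2023-03-17 22:53 UTC
Rule 2/2 (XYE, +00:00): 2022-12-07 16:58 UTC ≤ query < +∞
22·60 + 53 + 0 = 1373 min
1373 = 0·1440 + 1373; 1373 = 22·60 + 53 → 22:53, same day
→ 2023-03-17 22:53 XYE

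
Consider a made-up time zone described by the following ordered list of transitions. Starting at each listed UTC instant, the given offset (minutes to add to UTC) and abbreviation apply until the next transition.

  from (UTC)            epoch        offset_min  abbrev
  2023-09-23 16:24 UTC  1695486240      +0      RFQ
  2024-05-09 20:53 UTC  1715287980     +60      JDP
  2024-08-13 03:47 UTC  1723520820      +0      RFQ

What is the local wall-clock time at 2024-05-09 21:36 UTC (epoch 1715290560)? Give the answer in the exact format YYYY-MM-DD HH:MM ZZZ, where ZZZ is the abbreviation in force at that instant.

Query: 2024-05-09 21:36 UTC
Rule 2/3 (JDP, +01:00): 2024-05-09 20:53 UTC ≤ query < 2024-08-13 03:47 UTC
21·60 + 36 + 60 = 1356 min
1356 = 0·1440 + 1356; 1356 = 22·60 + 36 → 22:36, same day
→ 2024-05-09 22:36 JDP

2024-05-09 22:36 JDP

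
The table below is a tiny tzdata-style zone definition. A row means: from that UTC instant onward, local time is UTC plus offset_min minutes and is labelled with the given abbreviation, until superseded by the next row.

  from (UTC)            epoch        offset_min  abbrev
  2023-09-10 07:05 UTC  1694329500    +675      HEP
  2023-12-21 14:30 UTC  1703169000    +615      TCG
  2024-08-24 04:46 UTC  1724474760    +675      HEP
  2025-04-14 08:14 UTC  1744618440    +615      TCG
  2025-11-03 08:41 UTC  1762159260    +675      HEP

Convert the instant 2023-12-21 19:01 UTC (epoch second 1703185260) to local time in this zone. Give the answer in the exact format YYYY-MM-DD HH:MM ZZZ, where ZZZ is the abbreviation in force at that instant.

Query: 2023-12-21 19:01 UTC
Rule 2/5 (TCG, +10:15): 2023-12-21 14:30 UTC ≤ query < 2024-08-24 04:46 UTC
19·60 + 1 + 615 = 1756 min
1756 = 1·1440 + 316; 316 = 5·60 + 16 → 05:16, 2023-12-21 + 1 day = 2023-12-22
→ 2023-12-22 05:16 TCG

2023-12-22 05:16 TCG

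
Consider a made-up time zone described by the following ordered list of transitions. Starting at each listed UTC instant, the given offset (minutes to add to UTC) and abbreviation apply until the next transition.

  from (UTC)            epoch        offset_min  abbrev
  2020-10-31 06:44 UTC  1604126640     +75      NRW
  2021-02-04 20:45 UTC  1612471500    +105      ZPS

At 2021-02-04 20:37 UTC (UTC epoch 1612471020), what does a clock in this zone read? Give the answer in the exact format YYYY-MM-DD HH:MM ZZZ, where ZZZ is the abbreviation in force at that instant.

Query: 2021-02-04 20:37 UTC
Rule 1/2 (NRW, +01:15): 2020-10-31 06:44 UTC ≤ query < 2021-02-04 20:45 UTC
20·60 + 37 + 75 = 1312 min
1312 = 0·1440 + 1312; 1312 = 21·60 + 52 → 21:52, same day
→ 2021-02-04 21:52 NRW

2021-02-04 21:52 NRW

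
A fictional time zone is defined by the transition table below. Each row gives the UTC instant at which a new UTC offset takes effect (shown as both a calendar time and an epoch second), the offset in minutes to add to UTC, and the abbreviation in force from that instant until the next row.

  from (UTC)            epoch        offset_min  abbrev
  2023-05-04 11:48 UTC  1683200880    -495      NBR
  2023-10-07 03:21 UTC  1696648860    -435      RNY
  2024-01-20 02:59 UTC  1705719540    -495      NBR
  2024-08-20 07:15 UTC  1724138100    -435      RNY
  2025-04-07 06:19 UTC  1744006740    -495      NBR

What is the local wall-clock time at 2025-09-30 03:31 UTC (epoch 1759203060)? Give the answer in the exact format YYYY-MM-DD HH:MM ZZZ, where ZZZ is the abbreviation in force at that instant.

Query: 2025-09-30 03:31 UTC
Rule 5/5 (NBR, -08:15): 2025-04-07 06:19 UTC ≤ query < +∞
3·60 + 31 - 495 = -284 min
-284 = -1·1440 + 1156; 1156 = 19·60 + 16 → 19:16, 2025-09-30 - 1 day = 2025-09-29
→ 2025-09-29 19:16 NBR

2025-09-29 19:16 NBR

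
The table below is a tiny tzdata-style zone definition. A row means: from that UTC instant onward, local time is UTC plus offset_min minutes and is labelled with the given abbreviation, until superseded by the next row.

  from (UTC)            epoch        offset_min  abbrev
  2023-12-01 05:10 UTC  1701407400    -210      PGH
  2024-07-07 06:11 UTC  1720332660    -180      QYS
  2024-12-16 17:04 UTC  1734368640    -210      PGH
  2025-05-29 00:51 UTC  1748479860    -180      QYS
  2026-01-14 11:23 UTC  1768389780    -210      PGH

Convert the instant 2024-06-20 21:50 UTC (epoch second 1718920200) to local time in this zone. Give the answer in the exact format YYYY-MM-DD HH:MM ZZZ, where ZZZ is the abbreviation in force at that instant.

2024-06-20 18:20 PGH

Query: 2024-06-20 21:50 UTC
Rule 1/5 (PGH, -03:30): 2023-12-01 05:10 UTC ≤ query < 2024-07-07 06:11 UTC
21·60 + 50 - 210 = 1100 min
1100 = 0·1440 + 1100; 1100 = 18·60 + 20 → 18:20, same day
→ 2024-06-20 18:20 PGH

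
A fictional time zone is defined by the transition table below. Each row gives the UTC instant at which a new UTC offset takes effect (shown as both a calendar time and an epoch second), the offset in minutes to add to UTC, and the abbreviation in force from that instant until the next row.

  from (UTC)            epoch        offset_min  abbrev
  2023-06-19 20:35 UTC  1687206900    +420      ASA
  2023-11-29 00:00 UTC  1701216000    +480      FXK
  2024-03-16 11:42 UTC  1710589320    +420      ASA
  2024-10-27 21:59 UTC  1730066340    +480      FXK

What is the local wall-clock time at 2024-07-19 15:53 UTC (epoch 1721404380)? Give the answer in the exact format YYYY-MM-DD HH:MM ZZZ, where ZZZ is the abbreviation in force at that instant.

Query: 2024-07-19 15:53 UTC
Rule 3/4 (ASA, +07:00): 2024-03-16 11:42 UTC ≤ query < 2024-10-27 21:59 UTC
15·60 + 53 + 420 = 1373 min
1373 = 0·1440 + 1373; 1373 = 22·60 + 53 → 22:53, same day
→ 2024-07-19 22:53 ASA

2024-07-19 22:53 ASA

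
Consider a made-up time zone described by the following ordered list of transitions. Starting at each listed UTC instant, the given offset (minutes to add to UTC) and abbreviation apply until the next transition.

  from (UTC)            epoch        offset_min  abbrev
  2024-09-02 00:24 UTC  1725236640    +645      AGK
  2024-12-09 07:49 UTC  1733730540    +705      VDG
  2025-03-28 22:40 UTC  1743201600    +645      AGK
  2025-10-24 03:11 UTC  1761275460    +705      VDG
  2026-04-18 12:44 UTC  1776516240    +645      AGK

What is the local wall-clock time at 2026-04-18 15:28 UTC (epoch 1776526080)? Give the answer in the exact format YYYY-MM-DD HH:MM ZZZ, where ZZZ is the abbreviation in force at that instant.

Query: 2026-04-18 15:28 UTC
Rule 5/5 (AGK, +10:45): 2026-04-18 12:44 UTC ≤ query < +∞
15·60 + 28 + 645 = 1573 min
1573 = 1·1440 + 133; 133 = 2·60 + 13 → 02:13, 2026-04-18 + 1 day = 2026-04-19
→ 2026-04-19 02:13 AGK

2026-04-19 02:13 AGK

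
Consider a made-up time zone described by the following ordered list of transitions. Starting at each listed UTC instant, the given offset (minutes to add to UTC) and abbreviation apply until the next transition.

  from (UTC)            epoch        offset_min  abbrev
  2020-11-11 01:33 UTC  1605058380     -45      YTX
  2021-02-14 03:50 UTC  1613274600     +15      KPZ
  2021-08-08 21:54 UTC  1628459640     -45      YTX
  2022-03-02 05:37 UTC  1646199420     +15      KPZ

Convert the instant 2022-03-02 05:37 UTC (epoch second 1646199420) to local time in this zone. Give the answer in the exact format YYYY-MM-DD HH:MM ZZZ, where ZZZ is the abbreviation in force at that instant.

2022-03-02 05:52 KPZ

Query: 2022-03-02 05:37 UTC
Rule 4/4 (KPZ, +00:15): 2022-03-02 05:37 UTC ≤ query < +∞
5·60 + 37 + 15 = 352 min
352 = 0·1440 + 352; 352 = 5·60 + 52 → 05:52, same day
→ 2022-03-02 05:52 KPZ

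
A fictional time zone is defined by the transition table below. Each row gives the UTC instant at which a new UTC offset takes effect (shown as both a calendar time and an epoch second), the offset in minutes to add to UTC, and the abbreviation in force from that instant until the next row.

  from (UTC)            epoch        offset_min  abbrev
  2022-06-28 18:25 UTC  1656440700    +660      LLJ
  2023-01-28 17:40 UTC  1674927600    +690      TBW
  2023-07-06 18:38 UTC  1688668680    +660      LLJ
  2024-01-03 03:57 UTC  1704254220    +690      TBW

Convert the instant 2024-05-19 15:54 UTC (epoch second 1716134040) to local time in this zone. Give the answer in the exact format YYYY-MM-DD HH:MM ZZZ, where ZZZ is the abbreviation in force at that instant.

Query: 2024-05-19 15:54 UTC
Rule 4/4 (TBW, +11:30): 2024-01-03 03:57 UTC ≤ query < +∞
15·60 + 54 + 690 = 1644 min
1644 = 1·1440 + 204; 204 = 3·60 + 24 → 03:24, 2024-05-19 + 1 day = 2024-05-20
→ 2024-05-20 03:24 TBW

2024-05-20 03:24 TBW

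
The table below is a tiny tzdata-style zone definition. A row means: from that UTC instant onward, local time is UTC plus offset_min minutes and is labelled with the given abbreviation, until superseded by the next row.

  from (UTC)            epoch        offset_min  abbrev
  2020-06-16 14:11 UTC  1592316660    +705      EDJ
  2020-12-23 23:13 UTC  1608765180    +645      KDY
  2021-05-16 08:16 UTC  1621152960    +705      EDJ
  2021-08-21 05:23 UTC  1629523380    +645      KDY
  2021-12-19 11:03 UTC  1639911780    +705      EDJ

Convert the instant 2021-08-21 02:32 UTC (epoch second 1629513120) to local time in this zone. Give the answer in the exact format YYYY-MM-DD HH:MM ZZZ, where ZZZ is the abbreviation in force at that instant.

Query: 2021-08-21 02:32 UTC
Rule 3/5 (EDJ, +11:45): 2021-05-16 08:16 UTC ≤ query < 2021-08-21 05:23 UTC
2·60 + 32 + 705 = 857 min
857 = 0·1440 + 857; 857 = 14·60 + 17 → 14:17, same day
→ 2021-08-21 14:17 EDJ

2021-08-21 14:17 EDJ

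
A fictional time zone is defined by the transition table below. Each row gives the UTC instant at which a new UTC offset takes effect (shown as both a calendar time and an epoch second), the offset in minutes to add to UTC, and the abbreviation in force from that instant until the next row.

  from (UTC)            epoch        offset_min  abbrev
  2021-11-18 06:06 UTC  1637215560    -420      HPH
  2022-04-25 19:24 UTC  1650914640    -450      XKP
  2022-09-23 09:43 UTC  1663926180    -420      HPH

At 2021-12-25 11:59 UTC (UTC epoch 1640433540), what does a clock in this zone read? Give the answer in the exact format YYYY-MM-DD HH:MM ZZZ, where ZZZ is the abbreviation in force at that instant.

2021-12-25 04:59 HPH

Query: 2021-12-25 11:59 UTC
Rule 1/3 (HPH, -07:00): 2021-11-18 06:06 UTC ≤ query < 2022-04-25 19:24 UTC
11·60 + 59 - 420 = 299 min
299 = 0·1440 + 299; 299 = 4·60 + 59 → 04:59, same day
→ 2021-12-25 04:59 HPH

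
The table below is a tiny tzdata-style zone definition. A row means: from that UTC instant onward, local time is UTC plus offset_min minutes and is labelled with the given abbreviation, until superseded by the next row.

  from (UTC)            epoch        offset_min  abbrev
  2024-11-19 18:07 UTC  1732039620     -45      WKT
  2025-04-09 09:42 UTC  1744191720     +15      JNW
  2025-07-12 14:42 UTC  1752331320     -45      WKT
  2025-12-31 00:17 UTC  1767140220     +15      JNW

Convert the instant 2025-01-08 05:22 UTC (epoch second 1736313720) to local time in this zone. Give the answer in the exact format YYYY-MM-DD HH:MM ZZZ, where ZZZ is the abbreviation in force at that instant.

2025-01-08 04:37 WKT

Query: 2025-01-08 05:22 UTC
Rule 1/4 (WKT, -00:45): 2024-11-19 18:07 UTC ≤ query < 2025-04-09 09:42 UTC
5·60 + 22 - 45 = 277 min
277 = 0·1440 + 277; 277 = 4·60 + 37 → 04:37, same day
→ 2025-01-08 04:37 WKT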